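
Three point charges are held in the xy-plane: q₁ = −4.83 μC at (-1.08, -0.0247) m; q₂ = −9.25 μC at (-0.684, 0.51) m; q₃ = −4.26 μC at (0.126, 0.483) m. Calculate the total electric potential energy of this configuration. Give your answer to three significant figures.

The work to assemble the configuration equals its total potential energy, U = Σ kqᵢqⱼ/rᵢⱼ over all pairs.
Pair separations: r₁₂ = 0.665 m, r₁₃ = 1.31 m, r₂₃ = 0.810 m.
U = (0.604) + (0.141) + (0.437) = 1.18 J.

1.18 J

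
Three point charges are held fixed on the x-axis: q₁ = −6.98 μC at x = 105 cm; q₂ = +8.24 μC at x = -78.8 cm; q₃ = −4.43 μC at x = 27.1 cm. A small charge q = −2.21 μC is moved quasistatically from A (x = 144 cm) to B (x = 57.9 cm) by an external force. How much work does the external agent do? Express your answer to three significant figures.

For quasistatic motion the external work equals the change in potential energy: W_ext = qΔV = q(V_B − V_A).
At A: distances to the source charges are 0.390 m, 2.23 m, 1.17 m; V_A = Σ kqᵢ/rᵢ = -1.62×10⁵ V.
At B: distances to the source charges are 0.471 m, 1.37 m, 0.308 m; V_B = Σ kqᵢ/rᵢ = -2.08×10⁵ V.
ΔV = V_B − V_A = -4.66×10⁴ V.
W_ext = qΔV = (-2.21×10⁻⁶ C)(-4.66×10⁴ V) = 0.103 J.

0.103 J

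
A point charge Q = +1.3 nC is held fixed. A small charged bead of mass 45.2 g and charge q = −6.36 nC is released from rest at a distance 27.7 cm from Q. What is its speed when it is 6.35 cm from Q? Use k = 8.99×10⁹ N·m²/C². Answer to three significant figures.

Only the electrostatic force acts, so mechanical energy is conserved: ½mv² = U₁ − U₂ = kQq(1/r₁ − 1/r₂).
U₁ − U₂ = (8.99×10⁹ N·m²/C²)(1.30×10⁻⁹ C)(-6.36×10⁻⁹ C)(1/0.277 − 1/0.0635) = 9.02×10⁻⁷ J.
v = √(2·9.02×10⁻⁷/0.0452) = 6.32×10⁻³ m/s.

6.32×10⁻³ m/s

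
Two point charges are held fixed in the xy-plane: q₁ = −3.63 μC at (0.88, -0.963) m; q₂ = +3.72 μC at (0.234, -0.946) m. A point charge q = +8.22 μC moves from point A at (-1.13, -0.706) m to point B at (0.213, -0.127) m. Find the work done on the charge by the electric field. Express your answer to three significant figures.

-0.0186 J

The work done by the electric force is W_field = −ΔU = −q(V_B − V_A) = q(V_A − V_B).
At A: distances to the source charges are 2.03 m, 1.38 m; V_A = Σ kqᵢ/rᵢ = 8040 V.
At B: distances to the source charges are 1.07 m, 0.819 m; V_B = Σ kqᵢ/rᵢ = 1.03×10⁴ V.
ΔV = V_B − V_A = 2260 V.
W_field = −qΔV = −(8.22×10⁻⁶ C)(2260 V) = -0.0186 J.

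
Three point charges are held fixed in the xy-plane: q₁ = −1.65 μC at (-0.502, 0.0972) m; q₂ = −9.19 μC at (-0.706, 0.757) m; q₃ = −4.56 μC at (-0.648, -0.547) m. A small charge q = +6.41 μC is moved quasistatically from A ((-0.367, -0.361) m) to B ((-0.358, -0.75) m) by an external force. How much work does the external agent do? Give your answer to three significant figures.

For quasistatic motion the external work equals the change in potential energy: W_ext = qΔV = q(V_B − V_A).
At A: distances to the source charges are 0.478 m, 1.17 m, 0.337 m; V_A = Σ kqᵢ/rᵢ = -2.23×10⁵ V.
At B: distances to the source charges are 0.859 m, 1.55 m, 0.354 m; V_B = Σ kqᵢ/rᵢ = -1.86×10⁵ V.
ΔV = V_B − V_A = 3.69×10⁴ V.
W_ext = qΔV = (6.41×10⁻⁶ C)(3.69×10⁴ V) = 0.237 J.

0.237 J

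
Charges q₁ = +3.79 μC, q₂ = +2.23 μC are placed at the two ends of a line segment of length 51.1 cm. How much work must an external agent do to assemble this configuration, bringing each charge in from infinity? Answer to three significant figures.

The assembly work is the sum of pairwise potential energies, U = Σ_{i<j} kqᵢqⱼ/rᵢⱼ.
The separation is r = 0.511 m.
U = (0.149) = 0.149 J.

0.149 J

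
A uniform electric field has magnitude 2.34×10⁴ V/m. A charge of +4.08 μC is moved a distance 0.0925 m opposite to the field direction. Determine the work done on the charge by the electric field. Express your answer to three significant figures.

-8.83×10⁻³ J

The potential change for a displacement 0.0925 m opposite to the field direction is ΔV = +Ed = 2160 V.
W_field = −qΔV = -8.83×10⁻³ J.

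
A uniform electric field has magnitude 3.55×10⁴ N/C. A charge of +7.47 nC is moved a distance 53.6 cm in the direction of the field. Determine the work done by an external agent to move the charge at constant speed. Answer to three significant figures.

-1.42×10⁻⁴ J

The potential change for a displacement 53.6 cm in the direction of the field is ΔV = −Ed = -1.90×10⁴ V.
W_ext = qΔV = -1.42×10⁻⁴ J.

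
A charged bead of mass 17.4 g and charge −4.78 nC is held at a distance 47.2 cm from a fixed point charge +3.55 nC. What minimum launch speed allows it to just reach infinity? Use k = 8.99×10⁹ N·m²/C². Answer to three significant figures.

To just escape, total mechanical energy must reach zero at infinity: ½mv²_min + U = 0, so ½mv²_min = −U = |kQq|/r.
|U| = |kQq|/r = (8.99×10⁹ N·m²/C²)(3.55×10⁻⁹)(4.78×10⁻⁹)/(0.472) = 3.23×10⁻⁷ J.
v_min = √(2|U|/m) = √(2·3.23×10⁻⁷/0.0174) = 6.10×10⁻³ m/s.

6.10×10⁻³ m/s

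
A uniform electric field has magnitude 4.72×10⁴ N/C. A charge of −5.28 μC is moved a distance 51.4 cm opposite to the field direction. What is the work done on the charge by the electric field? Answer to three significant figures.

0.128 J

The potential change for a displacement 51.4 cm opposite to the field direction is ΔV = +Ed = 2.43×10⁴ V.
W_field = −qΔV = 0.128 J.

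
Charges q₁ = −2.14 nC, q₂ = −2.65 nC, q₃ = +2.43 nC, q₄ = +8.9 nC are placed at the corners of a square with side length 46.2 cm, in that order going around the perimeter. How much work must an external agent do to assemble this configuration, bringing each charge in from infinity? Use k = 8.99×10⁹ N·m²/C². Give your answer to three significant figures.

The work to assemble the configuration equals its total potential energy, U = Σ kqᵢqⱼ/rᵢⱼ over all pairs.
The four side pairs have separation 0.462 m and the two diagonal pairs 0.653 m.
Summing all 6 pair terms gives U = -3.61×10⁻⁷ J.

-3.61×10⁻⁷ J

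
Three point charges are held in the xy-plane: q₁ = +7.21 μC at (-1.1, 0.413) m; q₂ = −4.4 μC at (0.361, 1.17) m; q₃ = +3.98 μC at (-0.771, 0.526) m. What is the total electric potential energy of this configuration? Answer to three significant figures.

The assembly work is the sum of pairwise potential energies, U = Σ_{i<j} kqᵢqⱼ/rᵢⱼ.
Pair separations: r₁₂ = 1.65 m, r₁₃ = 0.348 m, r₂₃ = 1.30 m.
U = (-0.173) + (0.742) + (-0.121) = 0.447 J.

0.447 J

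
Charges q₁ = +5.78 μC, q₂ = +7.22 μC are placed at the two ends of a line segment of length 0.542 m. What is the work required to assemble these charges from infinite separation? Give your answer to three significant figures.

The assembly work is the sum of pairwise potential energies, U = Σ_{i<j} kqᵢqⱼ/rᵢⱼ.
The separation is r = 0.542 m.
U = (0.692) = 0.692 J.

0.692 J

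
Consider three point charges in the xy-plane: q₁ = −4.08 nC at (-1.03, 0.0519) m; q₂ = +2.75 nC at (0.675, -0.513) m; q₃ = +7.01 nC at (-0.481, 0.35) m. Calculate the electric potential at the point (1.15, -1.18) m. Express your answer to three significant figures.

43.7 V

Electric potential is a scalar, so the contributions from each charge add algebraically: V = Σ kqᵢ/rᵢ.
Distances from the field point to each charge: r₁ = 2.50 m, r₂ = 0.819 m, r₃ = 2.24 m.
V = k[(-4.08×10⁻⁹)/(2.50) + (2.75×10⁻⁹)/(0.819) + (7.01×10⁻⁹)/(2.24)] = 43.7 V.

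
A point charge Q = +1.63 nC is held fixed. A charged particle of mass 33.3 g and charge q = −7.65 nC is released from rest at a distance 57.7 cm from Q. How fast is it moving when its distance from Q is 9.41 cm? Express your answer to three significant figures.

Only the electrostatic force acts, so mechanical energy is conserved: ½mv² = U₁ − U₂ = kQq(1/r₁ − 1/r₂).
U₁ − U₂ = (8.99×10⁹ N·m²/C²)(1.63×10⁻⁹ C)(-7.65×10⁻⁹ C)(1/0.577 − 1/0.0941) = 9.97×10⁻⁷ J.
v = √(2·9.97×10⁻⁷/0.0333) = 7.74×10⁻³ m/s.

7.74×10⁻³ m/s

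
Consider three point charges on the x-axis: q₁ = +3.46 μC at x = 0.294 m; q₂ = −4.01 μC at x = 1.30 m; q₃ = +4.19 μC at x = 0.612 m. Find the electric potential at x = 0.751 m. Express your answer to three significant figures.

2.73×10⁵ V

Electric potential is a scalar, so the contributions from each charge add algebraically: V = Σ kqᵢ/rᵢ.
Distances from the field point to each charge: r₁ = 0.457 m, r₂ = 0.549 m, r₃ = 0.139 m.
V = k[(3.46×10⁻⁶)/(0.457) + (-4.01×10⁻⁶)/(0.549) + (4.19×10⁻⁶)/(0.139)] = 2.73×10⁵ V.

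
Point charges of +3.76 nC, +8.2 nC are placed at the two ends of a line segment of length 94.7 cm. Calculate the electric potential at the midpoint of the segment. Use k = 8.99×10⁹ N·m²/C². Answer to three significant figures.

227 V

Electric potential is a scalar, so the contributions from each charge add algebraically: V = Σ kqᵢ/rᵢ.
Each charge is 0.474 m from the midpoint.
V = k[(3.76×10⁻⁹)/(0.474) + (8.20×10⁻⁹)/(0.474)] = 227 V.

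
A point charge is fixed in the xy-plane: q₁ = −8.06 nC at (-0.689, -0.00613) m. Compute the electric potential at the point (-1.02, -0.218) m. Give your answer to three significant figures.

-184 V

The total potential is the scalar sum of each charge's contribution, V = Σ kqᵢ/rᵢ.
Distances from the field point to each charge: r₁ = 0.393 m.
V = k[(-8.06×10⁻⁹)/(0.393)] = -184 V.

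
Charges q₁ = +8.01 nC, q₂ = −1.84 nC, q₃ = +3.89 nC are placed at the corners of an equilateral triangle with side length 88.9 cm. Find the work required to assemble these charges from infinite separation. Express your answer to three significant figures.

The assembly work is the sum of pairwise potential energies, U = Σ_{i<j} kqᵢqⱼ/rᵢⱼ.
All three pair separations equal the side length, 0.889 m.
U = (-1.49×10⁻⁷) + (3.15×10⁻⁷) + (-7.24×10⁻⁸) = 9.37×10⁻⁸ J.

9.37×10⁻⁸ J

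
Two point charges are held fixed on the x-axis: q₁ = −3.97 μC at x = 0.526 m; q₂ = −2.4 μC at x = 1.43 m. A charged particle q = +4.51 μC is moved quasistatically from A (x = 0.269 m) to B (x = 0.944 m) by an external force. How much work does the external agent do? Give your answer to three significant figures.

For quasistatic motion the external work equals the change in potential energy: W_ext = qΔV = q(V_B − V_A).
At A: distances to the source charges are 0.257 m, 1.16 m; V_A = Σ kqᵢ/rᵢ = -1.57×10⁵ V.
At B: distances to the source charges are 0.418 m, 0.486 m; V_B = Σ kqᵢ/rᵢ = -1.30×10⁵ V.
ΔV = V_B − V_A = 2.77×10⁴ V.
W_ext = qΔV = (4.51×10⁻⁶ C)(2.77×10⁴ V) = 0.125 J.

0.125 J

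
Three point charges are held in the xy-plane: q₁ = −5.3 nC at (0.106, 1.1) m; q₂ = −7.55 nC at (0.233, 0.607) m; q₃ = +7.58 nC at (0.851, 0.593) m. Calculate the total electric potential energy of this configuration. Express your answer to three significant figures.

The assembly work is the sum of pairwise potential energies, U = Σ_{i<j} kqᵢqⱼ/rᵢⱼ.
Pair separations: r₁₂ = 0.509 m, r₁₃ = 0.901 m, r₂₃ = 0.618 m.
U = (7.07×10⁻⁷) + (-4.01×10⁻⁷) + (-8.32×10⁻⁷) = -5.26×10⁻⁷ J.

-5.26×10⁻⁷ J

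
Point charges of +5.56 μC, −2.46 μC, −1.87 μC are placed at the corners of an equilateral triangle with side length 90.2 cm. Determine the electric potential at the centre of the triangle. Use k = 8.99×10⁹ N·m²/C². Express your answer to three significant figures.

2.12×10⁴ V

Electric potential is a scalar, so the contributions from each charge add algebraically: V = Σ kqᵢ/rᵢ.
The distance from each vertex to the centroid is a/√3 = 0.521 m.
V = k[(5.56×10⁻⁶)/(0.521) + (-2.46×10⁻⁶)/(0.521) + (-1.87×10⁻⁶)/(0.521)] = 2.12×10⁴ V.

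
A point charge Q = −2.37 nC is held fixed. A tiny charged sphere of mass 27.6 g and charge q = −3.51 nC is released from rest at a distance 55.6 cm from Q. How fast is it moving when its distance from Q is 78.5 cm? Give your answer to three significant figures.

1.69×10⁻³ m/s

Only the electrostatic force acts, so mechanical energy is conserved: ½mv² = U₁ − U₂ = kQq(1/r₁ − 1/r₂).
U₁ − U₂ = (8.99×10⁹ N·m²/C²)(-2.37×10⁻⁹ C)(-3.51×10⁻⁹ C)(1/0.556 − 1/0.785) = 3.92×10⁻⁸ J.
v = √(2·3.92×10⁻⁸/0.0276) = 1.69×10⁻³ m/s.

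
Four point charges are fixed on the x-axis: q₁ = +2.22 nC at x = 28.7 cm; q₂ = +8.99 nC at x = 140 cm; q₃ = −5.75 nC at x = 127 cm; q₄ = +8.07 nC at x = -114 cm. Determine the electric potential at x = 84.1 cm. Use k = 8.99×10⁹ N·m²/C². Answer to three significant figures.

96.7 V

Electric potential is a scalar, so the contributions from each charge add algebraically: V = Σ kqᵢ/rᵢ.
Distances from the field point to each charge: r₁ = 0.554 m, r₂ = 0.559 m, r₃ = 0.429 m, r₄ = 1.98 m.
V = k[(2.22×10⁻⁹)/(0.554) + (8.99×10⁻⁹)/(0.559) + (-5.75×10⁻⁹)/(0.429) + (8.07×10⁻⁹)/(1.98)] = 96.7 V.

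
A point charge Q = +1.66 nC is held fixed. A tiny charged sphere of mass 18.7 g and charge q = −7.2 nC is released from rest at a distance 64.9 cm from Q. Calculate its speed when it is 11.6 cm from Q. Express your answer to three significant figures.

9.02×10⁻³ m/s

Only the electrostatic force acts, so mechanical energy is conserved: ½mv² = U₁ − U₂ = kQq(1/r₁ − 1/r₂).
U₁ − U₂ = (8.99×10⁹ N·m²/C²)(1.66×10⁻⁹ C)(-7.20×10⁻⁹ C)(1/0.649 − 1/0.116) = 7.61×10⁻⁷ J.
v = √(2·7.61×10⁻⁷/0.0187) = 9.02×10⁻³ m/s.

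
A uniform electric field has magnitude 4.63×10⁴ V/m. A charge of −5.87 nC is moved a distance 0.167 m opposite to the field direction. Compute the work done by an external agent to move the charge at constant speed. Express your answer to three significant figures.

The potential change for a displacement 0.167 m opposite to the field direction is ΔV = +Ed = 7730 V.
W_ext = qΔV = -4.54×10⁻⁵ J.

-4.54×10⁻⁵ J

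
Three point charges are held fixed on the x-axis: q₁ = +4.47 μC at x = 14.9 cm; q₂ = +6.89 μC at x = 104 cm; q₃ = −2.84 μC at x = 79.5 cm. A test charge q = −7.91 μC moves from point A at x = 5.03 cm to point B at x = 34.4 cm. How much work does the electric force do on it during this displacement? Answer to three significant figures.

-1.56 J

The work done by the electric force is W_field = −ΔU = −q(V_B − V_A) = q(V_A − V_B).
At A: distances to the source charges are 0.0987 m, 0.990 m, 0.745 m; V_A = Σ kqᵢ/rᵢ = 4.35×10⁵ V.
At B: distances to the source charges are 0.195 m, 0.696 m, 0.451 m; V_B = Σ kqᵢ/rᵢ = 2.38×10⁵ V.
ΔV = V_B − V_A = -1.97×10⁵ V.
W_field = −qΔV = −(-7.91×10⁻⁶ C)(-1.97×10⁵ V) = -1.56 J.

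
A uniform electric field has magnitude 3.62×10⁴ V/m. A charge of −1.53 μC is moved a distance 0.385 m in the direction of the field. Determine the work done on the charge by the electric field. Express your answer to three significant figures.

-0.0213 J

The potential change for a displacement 0.385 m in the direction of the field is ΔV = −Ed = -1.39×10⁴ V.
W_field = −qΔV = -0.0213 J.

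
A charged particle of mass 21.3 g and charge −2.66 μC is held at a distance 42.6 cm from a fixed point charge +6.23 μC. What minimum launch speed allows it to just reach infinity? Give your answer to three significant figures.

To just escape, total mechanical energy must reach zero at infinity: ½mv²_min + U = 0, so ½mv²_min = −U = |kQq|/r.
|U| = |kQq|/r = (8.99×10⁹ N·m²/C²)(6.23×10⁻⁶)(2.66×10⁻⁶)/(0.426) = 0.350 J.
v_min = √(2|U|/m) = √(2·0.350/0.0213) = 5.73 m/s.

5.73 m/s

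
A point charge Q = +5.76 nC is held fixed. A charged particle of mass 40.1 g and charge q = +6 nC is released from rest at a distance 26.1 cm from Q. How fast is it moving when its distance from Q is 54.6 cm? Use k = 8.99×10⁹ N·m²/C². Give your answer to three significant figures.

5.57×10⁻³ m/s

Only the electrostatic force acts, so mechanical energy is conserved: ½mv² = U₁ − U₂ = kQq(1/r₁ − 1/r₂).
U₁ − U₂ = (8.99×10⁹ N·m²/C²)(5.76×10⁻⁹ C)(6.00×10⁻⁹ C)(1/0.261 − 1/0.546) = 6.21×10⁻⁷ J.
v = √(2·6.21×10⁻⁷/0.0401) = 5.57×10⁻³ m/s.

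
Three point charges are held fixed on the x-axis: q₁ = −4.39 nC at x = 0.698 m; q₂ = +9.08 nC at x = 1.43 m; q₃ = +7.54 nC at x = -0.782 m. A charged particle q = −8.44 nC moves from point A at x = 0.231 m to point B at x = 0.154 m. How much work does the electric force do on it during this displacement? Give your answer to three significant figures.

The work done by the electric force is W_field = −ΔU = −q(V_B − V_A) = q(V_A − V_B).
At A: distances to the source charges are 0.467 m, 1.20 m, 1.01 m; V_A = Σ kqᵢ/rᵢ = 50.5 V.
At B: distances to the source charges are 0.544 m, 1.28 m, 0.936 m; V_B = Σ kqᵢ/rᵢ = 63.8 V.
ΔV = V_B − V_A = 13.4 V.
W_field = −qΔV = −(-8.44×10⁻⁹ C)(13.4 V) = 1.13×10⁻⁷ J.

1.13×10⁻⁷ J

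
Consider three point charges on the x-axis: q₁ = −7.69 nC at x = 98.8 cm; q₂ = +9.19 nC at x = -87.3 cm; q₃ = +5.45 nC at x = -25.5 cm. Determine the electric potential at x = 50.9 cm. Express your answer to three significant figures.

-20.4 V

Electric potential is a scalar, so the contributions from each charge add algebraically: V = Σ kqᵢ/rᵢ.
Distances from the field point to each charge: r₁ = 0.479 m, r₂ = 1.38 m, r₃ = 0.764 m.
V = k[(-7.69×10⁻⁹)/(0.479) + (9.19×10⁻⁹)/(1.38) + (5.45×10⁻⁹)/(0.764)] = -20.4 V.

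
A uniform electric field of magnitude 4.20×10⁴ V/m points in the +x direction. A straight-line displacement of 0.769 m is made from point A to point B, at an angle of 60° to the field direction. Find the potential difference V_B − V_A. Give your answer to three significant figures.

-1.61×10⁴ V

Only the component of displacement along E changes the potential: ΔV = −E·d·cosθ.
ΔV = −(4.20×10⁴ V/m)(0.769 m)cos60° = -1.61×10⁴ V.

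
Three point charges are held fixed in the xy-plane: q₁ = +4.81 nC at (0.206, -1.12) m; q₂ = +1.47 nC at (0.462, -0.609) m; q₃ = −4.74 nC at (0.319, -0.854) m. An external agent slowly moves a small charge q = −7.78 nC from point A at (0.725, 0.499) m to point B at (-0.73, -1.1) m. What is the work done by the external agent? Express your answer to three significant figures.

-7.79×10⁻⁸ J

For quasistatic motion the external work equals the change in potential energy: W_ext = qΔV = q(V_B − V_A).
At A: distances to the source charges are 1.70 m, 1.14 m, 1.41 m; V_A = Σ kqᵢ/rᵢ = 6.87 V.
At B: distances to the source charges are 0.936 m, 1.29 m, 1.08 m; V_B = Σ kqᵢ/rᵢ = 16.9 V.
ΔV = V_B − V_A = 10.0 V.
W_ext = qΔV = (-7.78×10⁻⁹ C)(10.0 V) = -7.79×10⁻⁸ J.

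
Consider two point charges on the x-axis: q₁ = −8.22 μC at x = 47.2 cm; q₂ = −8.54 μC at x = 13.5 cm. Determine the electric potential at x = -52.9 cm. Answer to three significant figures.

The total potential is the scalar sum of each charge's contribution, V = Σ kqᵢ/rᵢ.
Distances from the field point to each charge: r₁ = 1.00 m, r₂ = 0.664 m.
V = k[(-8.22×10⁻⁶)/(1.00) + (-8.54×10⁻⁶)/(0.664)] = -1.89×10⁵ V.

-1.89×10⁵ V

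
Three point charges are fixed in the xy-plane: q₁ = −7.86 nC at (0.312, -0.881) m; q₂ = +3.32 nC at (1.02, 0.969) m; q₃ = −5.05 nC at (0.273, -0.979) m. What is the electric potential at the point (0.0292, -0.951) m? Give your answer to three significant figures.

The total potential is the scalar sum of each charge's contribution, V = Σ kqᵢ/rᵢ.
Distances from the field point to each charge: r₁ = 0.291 m, r₂ = 2.16 m, r₃ = 0.245 m.
V = k[(-7.86×10⁻⁹)/(0.291) + (3.32×10⁻⁹)/(2.16) + (-5.05×10⁻⁹)/(0.245)] = -414 V.

-414 V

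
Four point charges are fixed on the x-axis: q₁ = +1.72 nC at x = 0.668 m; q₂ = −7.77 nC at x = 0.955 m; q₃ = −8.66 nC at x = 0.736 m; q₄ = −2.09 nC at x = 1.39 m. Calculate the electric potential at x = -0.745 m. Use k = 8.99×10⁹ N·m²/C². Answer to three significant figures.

-91.5 V

The total potential is the scalar sum of each charge's contribution, V = Σ kqᵢ/rᵢ.
Distances from the field point to each charge: r₁ = 1.41 m, r₂ = 1.70 m, r₃ = 1.48 m, r₄ = 2.13 m.
V = k[(1.72×10⁻⁹)/(1.41) + (-7.77×10⁻⁹)/(1.70) + (-8.66×10⁻⁹)/(1.48) + (-2.09×10⁻⁹)/(2.13)] = -91.5 V.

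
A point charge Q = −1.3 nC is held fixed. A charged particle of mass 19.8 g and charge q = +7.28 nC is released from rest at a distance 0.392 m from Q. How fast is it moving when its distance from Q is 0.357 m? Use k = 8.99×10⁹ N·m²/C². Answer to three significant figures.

Only the electrostatic force acts, so mechanical energy is conserved: ½mv² = U₁ − U₂ = kQq(1/r₁ − 1/r₂).
U₁ − U₂ = (8.99×10⁹ N·m²/C²)(-1.30×10⁻⁹ C)(7.28×10⁻⁹ C)(1/0.392 − 1/0.357) = 2.13×10⁻⁸ J.
v = √(2·2.13×10⁻⁸/0.0198) = 1.47×10⁻³ m/s.

1.47×10⁻³ m/s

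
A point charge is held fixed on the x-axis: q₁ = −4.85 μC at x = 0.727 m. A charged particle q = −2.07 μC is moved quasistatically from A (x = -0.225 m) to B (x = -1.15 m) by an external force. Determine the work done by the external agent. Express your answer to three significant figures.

-0.0467 J

For quasistatic motion the external work equals the change in potential energy: W_ext = qΔV = q(V_B − V_A).
At A: distance to the source charge is 0.952 m; V_A = kq₁/r = -4.58×10⁴ V.
At B: distance to the source charge is 1.88 m; V_B = kq₁/r = -2.32×10⁴ V.
ΔV = V_B − V_A = 2.26×10⁴ V.
W_ext = qΔV = (-2.07×10⁻⁶ C)(2.26×10⁴ V) = -0.0467 J.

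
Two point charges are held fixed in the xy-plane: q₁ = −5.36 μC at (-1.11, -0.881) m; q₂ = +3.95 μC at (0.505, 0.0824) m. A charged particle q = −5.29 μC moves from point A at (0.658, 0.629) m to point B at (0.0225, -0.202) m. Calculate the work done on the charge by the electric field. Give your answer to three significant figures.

-0.0790 J

The work done by the electric force is W_field = −ΔU = −q(V_B − V_A) = q(V_A − V_B).
At A: distances to the source charges are 2.33 m, 0.568 m; V_A = Σ kqᵢ/rᵢ = 4.18×10⁴ V.
At B: distances to the source charges are 1.32 m, 0.560 m; V_B = Σ kqᵢ/rᵢ = 2.69×10⁴ V.
ΔV = V_B − V_A = -1.49×10⁴ V.
W_field = −qΔV = −(-5.29×10⁻⁶ C)(-1.49×10⁴ V) = -0.0790 J.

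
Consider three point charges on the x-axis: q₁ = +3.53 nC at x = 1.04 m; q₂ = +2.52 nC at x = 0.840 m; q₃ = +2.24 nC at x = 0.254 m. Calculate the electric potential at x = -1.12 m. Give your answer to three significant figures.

40.9 V

The total potential is the scalar sum of each charge's contribution, V = Σ kqᵢ/rᵢ.
Distances from the field point to each charge: r₁ = 2.16 m, r₂ = 1.96 m, r₃ = 1.37 m.
V = k[(3.53×10⁻⁹)/(2.16) + (2.52×10⁻⁹)/(1.96) + (2.24×10⁻⁹)/(1.37)] = 40.9 V.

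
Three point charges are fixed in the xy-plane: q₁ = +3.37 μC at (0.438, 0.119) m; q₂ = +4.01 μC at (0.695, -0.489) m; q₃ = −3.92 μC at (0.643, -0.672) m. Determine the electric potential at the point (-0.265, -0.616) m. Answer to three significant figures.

The total potential is the scalar sum of each charge's contribution, V = Σ kqᵢ/rᵢ.
Distances from the field point to each charge: r₁ = 1.02 m, r₂ = 0.968 m, r₃ = 0.910 m.
V = k[(3.37×10⁻⁶)/(1.02) + (4.01×10⁻⁶)/(0.968) + (-3.92×10⁻⁶)/(0.910)] = 2.83×10⁴ V.

2.83×10⁴ V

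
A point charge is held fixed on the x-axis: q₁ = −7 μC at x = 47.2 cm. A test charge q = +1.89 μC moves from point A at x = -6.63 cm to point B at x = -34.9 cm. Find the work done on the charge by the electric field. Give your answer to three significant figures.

The work done by the electric force is W_field = −ΔU = −q(V_B − V_A) = q(V_A − V_B).
At A: distance to the source charge is 0.538 m; V_A = kq₁/r = -1.17×10⁵ V.
At B: distance to the source charge is 0.821 m; V_B = kq₁/r = -7.67×10⁴ V.
ΔV = V_B − V_A = 4.03×10⁴ V.
W_field = −qΔV = −(1.89×10⁻⁶ C)(4.03×10⁴ V) = -0.0761 J.

-0.0761 J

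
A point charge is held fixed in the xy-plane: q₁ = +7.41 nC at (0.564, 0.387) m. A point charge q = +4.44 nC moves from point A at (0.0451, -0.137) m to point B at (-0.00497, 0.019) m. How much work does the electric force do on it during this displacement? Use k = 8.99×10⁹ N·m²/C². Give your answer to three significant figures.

-3.54×10⁻⁸ J

The work done by the electric force is W_field = −ΔU = −q(V_B − V_A) = q(V_A − V_B).
At A: distance to the source charge is 0.737 m; V_A = kq₁/r = 90.3 V.
At B: distance to the source charge is 0.678 m; V_B = kq₁/r = 98.3 V.
ΔV = V_B − V_A = 7.98 V.
W_field = −qΔV = −(4.44×10⁻⁹ C)(7.98 V) = -3.54×10⁻⁸ J.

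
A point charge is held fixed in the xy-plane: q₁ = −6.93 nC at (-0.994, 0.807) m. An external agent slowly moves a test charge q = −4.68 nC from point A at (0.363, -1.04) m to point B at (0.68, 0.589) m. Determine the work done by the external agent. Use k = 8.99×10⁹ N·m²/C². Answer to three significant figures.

For quasistatic motion the external work equals the change in potential energy: W_ext = qΔV = q(V_B − V_A).
At A: distance to the source charge is 2.29 m; V_A = kq₁/r = -27.2 V.
At B: distance to the source charge is 1.69 m; V_B = kq₁/r = -36.9 V.
ΔV = V_B − V_A = -9.72 V.
W_ext = qΔV = (-4.68×10⁻⁹ C)(-9.72 V) = 4.55×10⁻⁸ J.

4.55×10⁻⁸ J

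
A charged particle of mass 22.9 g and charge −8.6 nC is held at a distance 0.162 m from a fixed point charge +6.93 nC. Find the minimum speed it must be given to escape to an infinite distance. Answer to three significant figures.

0.0170 m/s

To just escape, total mechanical energy must reach zero at infinity: ½mv²_min + U = 0, so ½mv²_min = −U = |kQq|/r.
|U| = |kQq|/r = (8.99×10⁹ N·m²/C²)(6.93×10⁻⁹)(8.60×10⁻⁹)/(0.162) = 3.31×10⁻⁶ J.
v_min = √(2|U|/m) = √(2·3.31×10⁻⁶/0.0229) = 0.0170 m/s.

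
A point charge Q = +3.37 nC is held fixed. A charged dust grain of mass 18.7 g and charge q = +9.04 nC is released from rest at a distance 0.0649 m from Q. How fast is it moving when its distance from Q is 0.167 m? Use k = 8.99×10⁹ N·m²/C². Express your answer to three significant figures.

Only the electrostatic force acts, so mechanical energy is conserved: ½mv² = U₁ − U₂ = kQq(1/r₁ − 1/r₂).
U₁ − U₂ = (8.99×10⁹ N·m²/C²)(3.37×10⁻⁹ C)(9.04×10⁻⁹ C)(1/0.0649 − 1/0.167) = 2.58×10⁻⁶ J.
v = √(2·2.58×10⁻⁶/0.0187) = 0.0166 m/s.

0.0166 m/s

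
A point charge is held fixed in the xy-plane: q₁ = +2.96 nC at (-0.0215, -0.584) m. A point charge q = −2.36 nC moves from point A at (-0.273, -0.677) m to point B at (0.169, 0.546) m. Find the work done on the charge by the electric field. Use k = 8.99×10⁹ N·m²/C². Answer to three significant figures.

-1.79×10⁻⁷ J

The work done by the electric force is W_field = −ΔU = −q(V_B − V_A) = q(V_A − V_B).
At A: distance to the source charge is 0.268 m; V_A = kq₁/r = 99.2 V.
At B: distance to the source charge is 1.15 m; V_B = kq₁/r = 23.2 V.
ΔV = V_B − V_A = -76.0 V.
W_field = −qΔV = −(-2.36×10⁻⁹ C)(-76.0 V) = -1.79×10⁻⁷ J.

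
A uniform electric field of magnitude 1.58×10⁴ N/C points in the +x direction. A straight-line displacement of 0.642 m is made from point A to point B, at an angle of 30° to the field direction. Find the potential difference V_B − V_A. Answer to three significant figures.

-8780 V

Only the component of displacement along E changes the potential: ΔV = −E·d·cosθ.
ΔV = −(1.58×10⁴ V/m)(0.642 m)cos30° = -8780 V.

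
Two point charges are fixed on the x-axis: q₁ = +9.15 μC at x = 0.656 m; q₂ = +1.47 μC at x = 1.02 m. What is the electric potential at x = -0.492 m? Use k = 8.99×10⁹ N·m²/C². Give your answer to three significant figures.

8.04×10⁴ V

Electric potential is a scalar, so the contributions from each charge add algebraically: V = Σ kqᵢ/rᵢ.
Distances from the field point to each charge: r₁ = 1.15 m, r₂ = 1.51 m.
V = k[(9.15×10⁻⁶)/(1.15) + (1.47×10⁻⁶)/(1.51)] = 8.04×10⁴ V.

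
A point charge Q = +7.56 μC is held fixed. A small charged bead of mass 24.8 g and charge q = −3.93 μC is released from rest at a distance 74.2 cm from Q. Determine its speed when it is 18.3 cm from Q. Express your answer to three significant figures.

9.42 m/s

Only the electrostatic force acts, so mechanical energy is conserved: ½mv² = U₁ − U₂ = kQq(1/r₁ − 1/r₂).
U₁ − U₂ = (8.99×10⁹ N·m²/C²)(7.56×10⁻⁶ C)(-3.93×10⁻⁶ C)(1/0.742 − 1/0.183) = 1.10 J.
v = √(2·1.10/0.0248) = 9.42 m/s.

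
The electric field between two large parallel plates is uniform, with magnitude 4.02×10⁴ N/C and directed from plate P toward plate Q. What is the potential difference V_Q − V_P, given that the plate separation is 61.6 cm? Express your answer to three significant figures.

In a uniform field, potential decreases in the direction of E: ΔV = −E·d for a displacement d parallel to E.
Going from P to Q is a displacement of 61.6 cm along the field, so V_Q − V_P = −Ed = -2.48×10⁴ V.

-2.48×10⁴ V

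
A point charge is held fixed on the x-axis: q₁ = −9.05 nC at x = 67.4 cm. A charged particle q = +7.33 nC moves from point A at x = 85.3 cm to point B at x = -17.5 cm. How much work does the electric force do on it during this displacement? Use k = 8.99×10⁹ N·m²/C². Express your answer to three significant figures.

The work done by the electric force is W_field = −ΔU = −q(V_B − V_A) = q(V_A − V_B).
At A: distance to the source charge is 0.179 m; V_A = kq₁/r = -455 V.
At B: distance to the source charge is 0.849 m; V_B = kq₁/r = -95.8 V.
ΔV = V_B − V_A = 359 V.
W_field = −qΔV = −(7.33×10⁻⁹ C)(359 V) = -2.63×10⁻⁶ J.

-2.63×10⁻⁶ J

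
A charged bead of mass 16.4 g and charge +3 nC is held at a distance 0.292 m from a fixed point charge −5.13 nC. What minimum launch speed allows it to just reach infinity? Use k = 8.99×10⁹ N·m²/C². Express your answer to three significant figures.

To just escape, total mechanical energy must reach zero at infinity: ½mv²_min + U = 0, so ½mv²_min = −U = |kQq|/r.
|U| = |kQq|/r = (8.99×10⁹ N·m²/C²)(5.13×10⁻⁹)(3.00×10⁻⁹)/(0.292) = 4.74×10⁻⁷ J.
v_min = √(2|U|/m) = √(2·4.74×10⁻⁷/0.0164) = 7.60×10⁻³ m/s.

7.60×10⁻³ m/s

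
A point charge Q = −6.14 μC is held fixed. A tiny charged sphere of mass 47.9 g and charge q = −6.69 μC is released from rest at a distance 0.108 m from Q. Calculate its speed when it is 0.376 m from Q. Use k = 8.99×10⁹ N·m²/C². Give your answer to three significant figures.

10.1 m/s

Only the electrostatic force acts, so mechanical energy is conserved: ½mv² = U₁ − U₂ = kQq(1/r₁ − 1/r₂).
U₁ − U₂ = (8.99×10⁹ N·m²/C²)(-6.14×10⁻⁶ C)(-6.69×10⁻⁶ C)(1/0.108 − 1/0.376) = 2.44 J.
v = √(2·2.44/0.0479) = 10.1 m/s.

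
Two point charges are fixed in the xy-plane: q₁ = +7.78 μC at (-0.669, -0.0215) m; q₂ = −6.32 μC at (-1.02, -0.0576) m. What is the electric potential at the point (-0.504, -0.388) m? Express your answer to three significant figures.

8.13×10⁴ V

The total potential is the scalar sum of each charge's contribution, V = Σ kqᵢ/rᵢ.
Distances from the field point to each charge: r₁ = 0.402 m, r₂ = 0.613 m.
V = k[(7.78×10⁻⁶)/(0.402) + (-6.32×10⁻⁶)/(0.613)] = 8.13×10⁴ V.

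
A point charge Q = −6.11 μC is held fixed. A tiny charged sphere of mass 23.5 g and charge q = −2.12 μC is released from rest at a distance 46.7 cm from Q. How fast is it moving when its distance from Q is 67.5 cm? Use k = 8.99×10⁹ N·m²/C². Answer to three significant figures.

Only the electrostatic force acts, so mechanical energy is conserved: ½mv² = U₁ − U₂ = kQq(1/r₁ − 1/r₂).
U₁ − U₂ = (8.99×10⁹ N·m²/C²)(-6.11×10⁻⁶ C)(-2.12×10⁻⁶ C)(1/0.467 − 1/0.675) = 0.0768 J.
v = √(2·0.0768/0.0235) = 2.56 m/s.

2.56 m/s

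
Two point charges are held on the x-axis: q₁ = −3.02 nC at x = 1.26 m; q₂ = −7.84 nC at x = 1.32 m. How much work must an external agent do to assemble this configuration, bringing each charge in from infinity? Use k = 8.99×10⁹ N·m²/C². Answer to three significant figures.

3.55×10⁻⁶ J

The work to assemble the configuration equals its total potential energy, U = Σ kqᵢqⱼ/rᵢⱼ over all pairs.
Pair separations: r₁₂ = 0.0600 m.
U = (3.55×10⁻⁶) = 3.55×10⁻⁶ J.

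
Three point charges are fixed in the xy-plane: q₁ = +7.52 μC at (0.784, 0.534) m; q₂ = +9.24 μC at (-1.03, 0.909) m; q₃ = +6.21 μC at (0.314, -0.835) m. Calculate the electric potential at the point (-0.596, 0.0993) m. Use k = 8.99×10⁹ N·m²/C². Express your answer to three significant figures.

1.80×10⁵ V

Electric potential is a scalar, so the contributions from each charge add algebraically: V = Σ kqᵢ/rᵢ.
Distances from the field point to each charge: r₁ = 1.45 m, r₂ = 0.919 m, r₃ = 1.30 m.
V = k[(7.52×10⁻⁶)/(1.45) + (9.24×10⁻⁶)/(0.919) + (6.21×10⁻⁶)/(1.30)] = 1.80×10⁵ V.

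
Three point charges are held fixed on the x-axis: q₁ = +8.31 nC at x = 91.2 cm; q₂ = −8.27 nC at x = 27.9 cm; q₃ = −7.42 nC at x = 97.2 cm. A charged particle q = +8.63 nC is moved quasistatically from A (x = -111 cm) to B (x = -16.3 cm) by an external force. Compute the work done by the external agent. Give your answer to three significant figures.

-9.40×10⁻⁷ J

For quasistatic motion the external work equals the change in potential energy: W_ext = qΔV = q(V_B − V_A).
At A: distances to the source charges are 2.02 m, 1.39 m, 2.08 m; V_A = Σ kqᵢ/rᵢ = -48.6 V.
At B: distances to the source charges are 1.07 m, 0.442 m, 1.14 m; V_B = Σ kqᵢ/rᵢ = -157 V.
ΔV = V_B − V_A = -109 V.
W_ext = qΔV = (8.63×10⁻⁹ C)(-109 V) = -9.40×10⁻⁷ J.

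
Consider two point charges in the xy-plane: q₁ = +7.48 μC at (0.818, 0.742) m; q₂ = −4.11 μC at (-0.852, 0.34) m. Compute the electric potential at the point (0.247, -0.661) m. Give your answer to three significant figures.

Electric potential is a scalar, so the contributions from each charge add algebraically: V = Σ kqᵢ/rᵢ.
Distances from the field point to each charge: r₁ = 1.51 m, r₂ = 1.49 m.
V = k[(7.48×10⁻⁶)/(1.51) + (-4.11×10⁻⁶)/(1.49)] = 1.95×10⁴ V.

1.95×10⁴ V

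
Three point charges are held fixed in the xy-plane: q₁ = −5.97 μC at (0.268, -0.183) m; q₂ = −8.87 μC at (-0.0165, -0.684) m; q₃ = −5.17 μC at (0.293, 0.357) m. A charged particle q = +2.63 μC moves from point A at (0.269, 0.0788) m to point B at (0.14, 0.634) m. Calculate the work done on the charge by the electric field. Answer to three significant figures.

-0.519 J

The work done by the electric force is W_field = −ΔU = −q(V_B − V_A) = q(V_A − V_B).
At A: distances to the source charges are 0.262 m, 0.814 m, 0.279 m; V_A = Σ kqᵢ/rᵢ = -4.69×10⁵ V.
At B: distances to the source charges are 0.827 m, 1.33 m, 0.316 m; V_B = Σ kqᵢ/rᵢ = -2.72×10⁵ V.
ΔV = V_B − V_A = 1.98×10⁵ V.
W_field = −qΔV = −(2.63×10⁻⁶ C)(1.98×10⁵ V) = -0.519 J.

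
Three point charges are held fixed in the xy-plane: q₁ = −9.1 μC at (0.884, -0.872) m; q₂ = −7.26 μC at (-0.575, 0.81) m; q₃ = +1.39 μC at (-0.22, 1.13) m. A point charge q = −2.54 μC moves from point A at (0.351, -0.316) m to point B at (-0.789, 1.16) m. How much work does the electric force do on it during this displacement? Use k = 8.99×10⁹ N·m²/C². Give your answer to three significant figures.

The work done by the electric force is W_field = −ΔU = −q(V_B − V_A) = q(V_A − V_B).
At A: distances to the source charges are 0.770 m, 1.46 m, 1.55 m; V_A = Σ kqᵢ/rᵢ = -1.43×10⁵ V.
At B: distances to the source charges are 2.63 m, 0.410 m, 0.570 m; V_B = Σ kqᵢ/rᵢ = -1.68×10⁵ V.
ΔV = V_B − V_A = -2.53×10⁴ V.
W_field = −qΔV = −(-2.54×10⁻⁶ C)(-2.53×10⁴ V) = -0.0643 J.

-0.0643 J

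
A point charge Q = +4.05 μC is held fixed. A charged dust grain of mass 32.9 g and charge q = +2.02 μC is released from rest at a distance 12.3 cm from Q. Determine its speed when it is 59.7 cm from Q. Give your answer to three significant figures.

5.37 m/s

Only the electrostatic force acts, so mechanical energy is conserved: ½mv² = U₁ − U₂ = kQq(1/r₁ − 1/r₂).
U₁ − U₂ = (8.99×10⁹ N·m²/C²)(4.05×10⁻⁶ C)(2.02×10⁻⁶ C)(1/0.123 − 1/0.597) = 0.475 J.
v = √(2·0.475/0.0329) = 5.37 m/s.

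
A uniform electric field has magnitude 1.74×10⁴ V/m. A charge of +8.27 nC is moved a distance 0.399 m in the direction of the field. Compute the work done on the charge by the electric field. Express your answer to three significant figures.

5.74×10⁻⁵ J

The potential change for a displacement 0.399 m in the direction of the field is ΔV = −Ed = -6940 V.
W_field = −qΔV = 5.74×10⁻⁵ J.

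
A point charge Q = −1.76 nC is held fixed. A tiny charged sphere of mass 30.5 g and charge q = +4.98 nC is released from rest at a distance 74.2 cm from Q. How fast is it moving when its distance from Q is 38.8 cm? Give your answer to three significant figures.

Only the electrostatic force acts, so mechanical energy is conserved: ½mv² = U₁ − U₂ = kQq(1/r₁ − 1/r₂).
U₁ − U₂ = (8.99×10⁹ N·m²/C²)(-1.76×10⁻⁹ C)(4.98×10⁻⁹ C)(1/0.742 − 1/0.388) = 9.69×10⁻⁸ J.
v = √(2·9.69×10⁻⁸/0.0305) = 2.52×10⁻³ m/s.

2.52×10⁻³ m/s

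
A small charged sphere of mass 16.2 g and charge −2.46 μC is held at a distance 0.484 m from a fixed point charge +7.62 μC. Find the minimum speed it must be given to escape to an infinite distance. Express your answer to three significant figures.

To just escape, total mechanical energy must reach zero at infinity: ½mv²_min + U = 0, so ½mv²_min = −U = |kQq|/r.
|U| = |kQq|/r = (8.99×10⁹ N·m²/C²)(7.62×10⁻⁶)(2.46×10⁻⁶)/(0.484) = 0.348 J.
v_min = √(2|U|/m) = √(2·0.348/0.0162) = 6.56 m/s.

6.56 m/s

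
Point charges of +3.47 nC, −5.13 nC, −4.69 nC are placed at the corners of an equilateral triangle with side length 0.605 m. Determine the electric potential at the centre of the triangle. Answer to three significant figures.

-163 V

Electric potential is a scalar, so the contributions from each charge add algebraically: V = Σ kqᵢ/rᵢ.
The distance from each vertex to the centroid is a/√3 = 0.349 m.
V = k[(3.47×10⁻⁹)/(0.349) + (-5.13×10⁻⁹)/(0.349) + (-4.69×10⁻⁹)/(0.349)] = -163 V.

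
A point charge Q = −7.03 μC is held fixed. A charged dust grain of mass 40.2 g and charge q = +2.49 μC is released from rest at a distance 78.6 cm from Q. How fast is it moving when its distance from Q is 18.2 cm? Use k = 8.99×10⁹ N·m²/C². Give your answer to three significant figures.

5.75 m/s

Only the electrostatic force acts, so mechanical energy is conserved: ½mv² = U₁ − U₂ = kQq(1/r₁ − 1/r₂).
U₁ − U₂ = (8.99×10⁹ N·m²/C²)(-7.03×10⁻⁶ C)(2.49×10⁻⁶ C)(1/0.786 − 1/0.182) = 0.664 J.
v = √(2·0.664/0.0402) = 5.75 m/s.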